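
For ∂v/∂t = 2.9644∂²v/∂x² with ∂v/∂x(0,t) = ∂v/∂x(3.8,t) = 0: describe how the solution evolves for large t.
v → constant (steady state). Heat is conserved (no flux at boundaries); solution approaches the spatial average.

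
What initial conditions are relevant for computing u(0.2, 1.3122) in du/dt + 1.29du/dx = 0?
A single point: x = -1.492738. The characteristic through (0.2, 1.3122) is x - 1.29t = const, so x = 0.2 - 1.29·1.3122 = -1.492738.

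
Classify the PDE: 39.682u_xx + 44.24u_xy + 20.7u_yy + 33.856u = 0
A = 39.682, B = 44.24, C = 20.7. Discriminant B² - 4AC = -1328.492. Since -1328.492 < 0, elliptic.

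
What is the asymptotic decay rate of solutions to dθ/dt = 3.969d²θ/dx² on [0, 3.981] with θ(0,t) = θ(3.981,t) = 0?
Eigenvalues: λₙ = 3.969n²π²/3.981².
First three modes:
  n=1: λ₁ = 3.969π²/3.981² ≈ 2.472
  n=2: λ₂ = 15.876π²/3.981² ≈ 9.887 (4× faster decay)
  n=3: λ₃ = 35.721π²/3.981² ≈ 22.245 (9× faster decay)
As t → ∞, higher modes decay exponentially faster. The n=1 mode dominates: θ ~ c₁ sin(πx/3.981) e^{-λ₁t}.
Decay rate: λ₁ = 3.969π²/3.981² ≈ 2.472.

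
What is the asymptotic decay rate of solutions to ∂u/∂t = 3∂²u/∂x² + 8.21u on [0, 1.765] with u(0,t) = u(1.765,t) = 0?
Eigenvalues: λₙ = 3n²π²/1.765² - 8.21.
First three modes:
  n=1: λ₁ = 3π²/1.765² - 8.21 ≈ 1.295
  n=2: λ₂ = 12π²/1.765² - 8.21 ≈ 29.808
  n=3: λ₃ = 27π²/1.765² - 8.21 ≈ 77.331
Since 3π²/1.765² ≈ 9.505 > 8.21, all λₙ > 0.
The n=1 mode decays slowest → dominates as t → ∞.
Asymptotic: u ~ c₁ sin(πx/1.765) e^{-λ₁t} with decay rate λ₁ ≈ 1.295.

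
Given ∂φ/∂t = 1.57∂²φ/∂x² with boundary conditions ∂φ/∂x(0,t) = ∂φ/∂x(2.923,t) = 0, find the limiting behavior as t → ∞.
φ → constant (steady state). Heat is conserved (no flux at boundaries); solution approaches the spatial average.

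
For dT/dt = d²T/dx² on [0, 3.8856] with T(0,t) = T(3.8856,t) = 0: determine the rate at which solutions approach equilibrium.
Eigenvalues: λₙ = n²π²/3.8856².
First three modes:
  n=1: λ₁ = π²/3.8856² ≈ 0.654
  n=2: λ₂ = 4π²/3.8856² ≈ 2.615 (4× faster decay)
  n=3: λ₃ = 9π²/3.8856² ≈ 5.883 (9× faster decay)
As t → ∞, higher modes decay exponentially faster. The n=1 mode dominates: T ~ c₁ sin(πx/3.8856) e^{-λ₁t}.
Decay rate: λ₁ = π²/3.8856² ≈ 0.654.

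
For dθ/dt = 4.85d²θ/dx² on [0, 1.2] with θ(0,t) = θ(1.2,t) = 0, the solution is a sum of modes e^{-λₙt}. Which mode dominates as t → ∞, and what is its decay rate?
Eigenvalues: λₙ = 4.85n²π²/1.2².
First three modes:
  n=1: λ₁ = 4.85π²/1.2² ≈ 33.241
  n=2: λ₂ = 19.4π²/1.2² ≈ 132.966 (4× faster decay)
  n=3: λ₃ = 43.65π²/1.2² ≈ 299.172 (9× faster decay)
As t → ∞, higher modes decay exponentially faster. The n=1 mode dominates: θ ~ c₁ sin(πx/1.2) e^{-λ₁t}.
Decay rate: λ₁ = 4.85π²/1.2² ≈ 33.241.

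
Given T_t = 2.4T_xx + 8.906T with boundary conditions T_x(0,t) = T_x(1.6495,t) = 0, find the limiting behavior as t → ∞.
T grows unboundedly. With Neumann BCs the constant mode has diffusion eigenvalue 0, so any r > 0 makes it grow like e^(8.906t); solution grows exponentially.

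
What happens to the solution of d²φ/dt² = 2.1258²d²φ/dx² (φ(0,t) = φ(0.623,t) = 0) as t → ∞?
φ oscillates (no decay). Energy is conserved; the solution oscillates indefinitely as standing waves.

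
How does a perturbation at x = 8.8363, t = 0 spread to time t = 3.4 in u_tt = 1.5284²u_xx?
Domain of influence: [3.63974, 14.03286]. Data at x = 8.8363 spreads outward at speed 1.5284.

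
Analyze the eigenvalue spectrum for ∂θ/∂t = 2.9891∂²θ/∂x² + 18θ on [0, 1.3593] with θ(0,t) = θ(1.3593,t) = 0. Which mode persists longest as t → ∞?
Eigenvalues: λₙ = 2.9891n²π²/1.3593² - 18.
First three modes:
  n=1: λ₁ = 2.9891π²/1.3593² - 18 ≈ -2.034
  n=2: λ₂ = 11.9564π²/1.3593² - 18 ≈ 45.866
  n=3: λ₃ = 26.9019π²/1.3593² - 18 ≈ 125.698
Since 2.9891π²/1.3593² ≈ 15.966 < 18, λ₁ < 0.
The n=1 mode grows fastest (−λₙ is largest for n=1) → dominates.
Asymptotic: θ ~ c₁ sin(πx/1.3593) e^{2.034t} (exponential growth at rate −λ₁ ≈ 2.034).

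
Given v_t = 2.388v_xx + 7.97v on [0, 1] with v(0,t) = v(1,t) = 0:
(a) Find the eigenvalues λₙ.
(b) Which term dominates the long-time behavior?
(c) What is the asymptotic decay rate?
Eigenvalues: λₙ = 2.388n²π²/1² - 7.97.
First three modes:
  n=1: λ₁ = 2.388π² - 7.97 ≈ 15.599
  n=2: λ₂ = 9.552π² - 7.97 ≈ 86.304
  n=3: λ₃ = 21.492π² - 7.97 ≈ 204.148
Since 2.388π² ≈ 23.569 > 7.97, all λₙ > 0.
The n=1 mode decays slowest → dominates as t → ∞.
Asymptotic: v ~ c₁ sin(πx/1) e^{-λ₁t} with decay rate λ₁ ≈ 15.599.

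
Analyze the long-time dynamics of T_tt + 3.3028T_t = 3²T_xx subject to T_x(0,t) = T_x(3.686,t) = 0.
Long-time behavior: T → constant (steady state). Damping (γ=3.3028) dissipates the nonconstant modes; with Neumann BCs the spatial average obeys M''+γM'=0 and tends to a finite limit.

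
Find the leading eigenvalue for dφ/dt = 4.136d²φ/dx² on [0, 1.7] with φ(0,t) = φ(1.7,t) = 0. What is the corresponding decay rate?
Eigenvalues: λₙ = 4.136n²π²/1.7².
First three modes:
  n=1: λ₁ = 4.136π²/1.7² ≈ 14.125
  n=2: λ₂ = 16.544π²/1.7² ≈ 56.499 (4× faster decay)
  n=3: λ₃ = 37.224π²/1.7² ≈ 127.123 (9× faster decay)
As t → ∞, higher modes decay exponentially faster. The n=1 mode dominates: φ ~ c₁ sin(πx/1.7) e^{-λ₁t}.
Decay rate: λ₁ = 4.136π²/1.7² ≈ 14.125.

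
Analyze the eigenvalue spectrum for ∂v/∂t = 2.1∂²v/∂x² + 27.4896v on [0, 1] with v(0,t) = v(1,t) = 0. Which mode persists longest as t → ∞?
Eigenvalues: λₙ = 2.1n²π²/1² - 27.4896.
First three modes:
  n=1: λ₁ = 2.1π² - 27.4896 ≈ -6.763
  n=2: λ₂ = 8.4π² - 27.4896 ≈ 55.415
  n=3: λ₃ = 18.9π² - 27.4896 ≈ 159.046
Since 2.1π² ≈ 20.726 < 27.4896, λ₁ < 0.
The n=1 mode grows fastest (−λₙ is largest for n=1) → dominates.
Asymptotic: v ~ c₁ sin(πx/1) e^{6.763t} (exponential growth at rate −λ₁ ≈ 6.763).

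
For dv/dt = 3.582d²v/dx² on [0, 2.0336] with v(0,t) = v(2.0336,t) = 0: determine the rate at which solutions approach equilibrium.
Eigenvalues: λₙ = 3.582n²π²/2.0336².
First three modes:
  n=1: λ₁ = 3.582π²/2.0336² ≈ 8.549
  n=2: λ₂ = 14.328π²/2.0336² ≈ 34.194 (4× faster decay)
  n=3: λ₃ = 32.238π²/2.0336² ≈ 76.937 (9× faster decay)
As t → ∞, higher modes decay exponentially faster. The n=1 mode dominates: v ~ c₁ sin(πx/2.0336) e^{-λ₁t}.
Decay rate: λ₁ = 3.582π²/2.0336² ≈ 8.549.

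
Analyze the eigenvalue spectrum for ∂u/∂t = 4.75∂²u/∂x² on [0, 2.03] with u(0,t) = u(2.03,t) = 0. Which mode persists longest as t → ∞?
Eigenvalues: λₙ = 4.75n²π²/2.03².
First three modes:
  n=1: λ₁ = 4.75π²/2.03² ≈ 11.376
  n=2: λ₂ = 19π²/2.03² ≈ 45.505 (4× faster decay)
  n=3: λ₃ = 42.75π²/2.03² ≈ 102.387 (9× faster decay)
As t → ∞, higher modes decay exponentially faster. The n=1 mode dominates: u ~ c₁ sin(πx/2.03) e^{-λ₁t}.
Decay rate: λ₁ = 4.75π²/2.03² ≈ 11.376.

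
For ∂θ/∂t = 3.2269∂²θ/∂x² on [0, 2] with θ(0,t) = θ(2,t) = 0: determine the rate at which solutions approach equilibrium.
Eigenvalues: λₙ = 3.2269n²π²/2².
First three modes:
  n=1: λ₁ = 3.2269π²/2² ≈ 7.962
  n=2: λ₂ = 12.9076π²/2² ≈ 31.848 (4× faster decay)
  n=3: λ₃ = 29.0421π²/2² ≈ 71.659 (9× faster decay)
As t → ∞, higher modes decay exponentially faster. The n=1 mode dominates: θ ~ c₁ sin(πx/2) e^{-λ₁t}.
Decay rate: λ₁ = 3.2269π²/2² ≈ 7.962.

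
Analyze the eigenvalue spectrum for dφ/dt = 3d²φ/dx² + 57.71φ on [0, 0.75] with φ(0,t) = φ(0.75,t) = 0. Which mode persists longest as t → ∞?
Eigenvalues: λₙ = 3n²π²/0.75² - 57.71.
First three modes:
  n=1: λ₁ = 3π²/0.75² - 57.71 ≈ -5.072
  n=2: λ₂ = 12π²/0.75² - 57.71 ≈ 152.842
  n=3: λ₃ = 27π²/0.75² - 57.71 ≈ 416.031
Since 3π²/0.75² ≈ 52.638 < 57.71, λ₁ < 0.
The n=1 mode grows fastest (−λₙ is largest for n=1) → dominates.
Asymptotic: φ ~ c₁ sin(πx/0.75) e^{5.072t} (exponential growth at rate −λ₁ ≈ 5.072).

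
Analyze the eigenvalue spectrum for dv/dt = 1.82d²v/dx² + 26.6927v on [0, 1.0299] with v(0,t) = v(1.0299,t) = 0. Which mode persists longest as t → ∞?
Eigenvalues: λₙ = 1.82n²π²/1.0299² - 26.6927.
First three modes:
  n=1: λ₁ = 1.82π²/1.0299² - 26.6927 ≈ -9.758
  n=2: λ₂ = 7.28π²/1.0299² - 26.6927 ≈ 41.047
  n=3: λ₃ = 16.38π²/1.0299² - 26.6927 ≈ 125.721
Since 1.82π²/1.0299² ≈ 16.935 < 26.6927, λ₁ < 0.
The n=1 mode grows fastest (−λₙ is largest for n=1) → dominates.
Asymptotic: v ~ c₁ sin(πx/1.0299) e^{9.758t} (exponential growth at rate −λ₁ ≈ 9.758).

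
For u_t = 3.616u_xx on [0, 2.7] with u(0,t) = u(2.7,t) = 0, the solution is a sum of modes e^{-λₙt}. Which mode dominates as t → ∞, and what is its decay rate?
Eigenvalues: λₙ = 3.616n²π²/2.7².
First three modes:
  n=1: λ₁ = 3.616π²/2.7² ≈ 4.896
  n=2: λ₂ = 14.464π²/2.7² ≈ 19.582 (4× faster decay)
  n=3: λ₃ = 32.544π²/2.7² ≈ 44.06 (9× faster decay)
As t → ∞, higher modes decay exponentially faster. The n=1 mode dominates: u ~ c₁ sin(πx/2.7) e^{-λ₁t}.
Decay rate: λ₁ = 3.616π²/2.7² ≈ 4.896.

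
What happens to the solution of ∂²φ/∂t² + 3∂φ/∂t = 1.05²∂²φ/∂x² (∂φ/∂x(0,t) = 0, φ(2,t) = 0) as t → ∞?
φ → 0. Damping (γ=3) dissipates energy; oscillations decay exponentially.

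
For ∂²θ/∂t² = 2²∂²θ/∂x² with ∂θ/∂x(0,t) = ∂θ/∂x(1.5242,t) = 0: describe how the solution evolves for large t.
θ oscillates about a mean that drifts linearly in t (generically unbounded; no decay). There is no damping, so the nonconstant modes persist as standing waves (energy conserved, no decay). But with Neumann conditions at both ends the constant mode has eigenvalue 0: the spatial mean M(t) of θ satisfies M'' = 0, so M(t) = M(0) + M'(0)·t. Unless the initial velocity has zero mean (∫θ_t(x,0)dx = 0), the solution grows linearly in t (unbounded, though not exponentially); if it does have zero mean, the solution stays bounded and simply oscillates.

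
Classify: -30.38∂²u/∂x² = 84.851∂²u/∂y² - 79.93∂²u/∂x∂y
Rewriting in standard form: -30.38∂²u/∂x² + 79.93∂²u/∂x∂y - 84.851∂²u/∂y² = 0. Elliptic (discriminant = -3922.28862).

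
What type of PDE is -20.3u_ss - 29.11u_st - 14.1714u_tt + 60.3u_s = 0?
With A = -20.3, B = -29.11, C = -14.1714, the discriminant is -303.32558. This is an elliptic PDE.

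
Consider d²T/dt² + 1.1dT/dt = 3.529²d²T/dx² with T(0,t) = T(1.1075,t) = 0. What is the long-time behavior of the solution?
As t → ∞, T → 0. Damping (γ=1.1) dissipates energy; oscillations decay exponentially.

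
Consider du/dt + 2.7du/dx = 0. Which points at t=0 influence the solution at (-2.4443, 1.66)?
A single point: x = -6.9263. The characteristic through (-2.4443, 1.66) is x - 2.7t = const, so x = -2.4443 - 2.7·1.66 = -6.9263.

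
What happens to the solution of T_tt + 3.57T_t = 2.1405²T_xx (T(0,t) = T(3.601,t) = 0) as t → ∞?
T → 0. Damping (γ=3.57) dissipates energy; oscillations decay exponentially.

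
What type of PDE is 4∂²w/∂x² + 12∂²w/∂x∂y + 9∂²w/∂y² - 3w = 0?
With A = 4, B = 12, C = 9, the discriminant is 0. This is a parabolic PDE.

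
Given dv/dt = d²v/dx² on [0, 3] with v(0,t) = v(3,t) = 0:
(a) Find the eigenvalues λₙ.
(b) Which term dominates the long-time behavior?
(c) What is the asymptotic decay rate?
Eigenvalues: λₙ = n²π²/3².
First three modes:
  n=1: λ₁ = π²/3² ≈ 1.097
  n=2: λ₂ = 4π²/3² ≈ 4.386 (4× faster decay)
  n=3: λ₃ = 9π²/3² ≈ 9.87 (9× faster decay)
As t → ∞, higher modes decay exponentially faster. The n=1 mode dominates: v ~ c₁ sin(πx/3) e^{-λ₁t}.
Decay rate: λ₁ = π²/3² ≈ 1.097.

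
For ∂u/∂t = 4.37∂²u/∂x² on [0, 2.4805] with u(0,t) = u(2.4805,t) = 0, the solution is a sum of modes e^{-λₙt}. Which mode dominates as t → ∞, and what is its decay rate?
Eigenvalues: λₙ = 4.37n²π²/2.4805².
First three modes:
  n=1: λ₁ = 4.37π²/2.4805² ≈ 7.01
  n=2: λ₂ = 17.48π²/2.4805² ≈ 28.039 (4× faster decay)
  n=3: λ₃ = 39.33π²/2.4805² ≈ 63.088 (9× faster decay)
As t → ∞, higher modes decay exponentially faster. The n=1 mode dominates: u ~ c₁ sin(πx/2.4805) e^{-λ₁t}.
Decay rate: λ₁ = 4.37π²/2.4805² ≈ 7.01.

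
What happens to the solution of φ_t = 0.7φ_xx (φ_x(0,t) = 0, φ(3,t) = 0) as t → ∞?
φ → 0. Heat escapes through the Dirichlet boundary.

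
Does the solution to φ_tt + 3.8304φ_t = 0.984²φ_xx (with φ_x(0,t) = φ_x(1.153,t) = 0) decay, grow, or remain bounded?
φ → constant (steady state). Damping (γ=3.8304) dissipates the nonconstant modes; with Neumann BCs the spatial average obeys M''+γM'=0 and tends to a finite limit.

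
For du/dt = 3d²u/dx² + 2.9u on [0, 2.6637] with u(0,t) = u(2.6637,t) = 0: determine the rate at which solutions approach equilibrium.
Eigenvalues: λₙ = 3n²π²/2.6637² - 2.9.
First three modes:
  n=1: λ₁ = 3π²/2.6637² - 2.9 ≈ 1.273
  n=2: λ₂ = 12π²/2.6637² - 2.9 ≈ 13.792
  n=3: λ₃ = 27π²/2.6637² - 2.9 ≈ 34.657
Since 3π²/2.6637² ≈ 4.173 > 2.9, all λₙ > 0.
The n=1 mode decays slowest → dominates as t → ∞.
Asymptotic: u ~ c₁ sin(πx/2.6637) e^{-λ₁t} with decay rate λ₁ ≈ 1.273.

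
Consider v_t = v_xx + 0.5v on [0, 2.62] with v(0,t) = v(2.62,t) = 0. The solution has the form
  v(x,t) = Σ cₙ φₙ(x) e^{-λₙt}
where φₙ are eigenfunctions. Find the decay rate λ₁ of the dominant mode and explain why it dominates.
Eigenvalues: λₙ = n²π²/2.62² - 0.5.
First three modes:
  n=1: λ₁ = π²/2.62² - 0.5 ≈ 0.938
  n=2: λ₂ = 4π²/2.62² - 0.5 ≈ 5.251
  n=3: λ₃ = 9π²/2.62² - 0.5 ≈ 12.44
Since π²/2.62² ≈ 1.438 > 0.5, all λₙ > 0.
The n=1 mode decays slowest → dominates as t → ∞.
Asymptotic: v ~ c₁ sin(πx/2.62) e^{-λ₁t} with decay rate λ₁ ≈ 0.938.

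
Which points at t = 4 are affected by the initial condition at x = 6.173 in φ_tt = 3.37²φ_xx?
Domain of influence: [-7.307, 19.653]. Data at x = 6.173 spreads outward at speed 3.37.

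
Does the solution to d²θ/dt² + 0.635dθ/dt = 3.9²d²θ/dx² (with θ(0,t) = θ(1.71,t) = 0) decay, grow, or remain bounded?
θ → 0. Damping (γ=0.635) dissipates energy; oscillations decay exponentially.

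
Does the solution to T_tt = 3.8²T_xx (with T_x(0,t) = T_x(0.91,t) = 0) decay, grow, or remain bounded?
T oscillates about a mean that drifts linearly in t (generically unbounded; no decay). There is no damping, so the nonconstant modes persist as standing waves (energy conserved, no decay). But with Neumann conditions at both ends the constant mode has eigenvalue 0: the spatial mean M(t) of T satisfies M'' = 0, so M(t) = M(0) + M'(0)·t. Unless the initial velocity has zero mean (∫T_t(x,0)dx = 0), the solution grows linearly in t (unbounded, though not exponentially); if it does have zero mean, the solution stays bounded and simply oscillates.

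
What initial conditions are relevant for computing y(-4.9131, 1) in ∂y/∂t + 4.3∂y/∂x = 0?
A single point: x = -9.2131. The characteristic through (-4.9131, 1) is x - 4.3t = const, so x = -4.9131 - 4.3·1 = -9.2131.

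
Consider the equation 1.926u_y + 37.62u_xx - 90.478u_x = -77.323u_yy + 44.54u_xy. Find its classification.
Rewriting in standard form: 37.62u_xx - 44.54u_xy + 77.323u_yy - 90.478u_x + 1.926u_y = 0. Elliptic. (A = 37.62, B = -44.54, C = 77.323 gives B² - 4AC = -9651.75344.)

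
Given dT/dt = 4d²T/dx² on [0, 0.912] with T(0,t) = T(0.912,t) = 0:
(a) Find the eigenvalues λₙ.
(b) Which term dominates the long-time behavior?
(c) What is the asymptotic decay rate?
Eigenvalues: λₙ = 4n²π²/0.912².
First three modes:
  n=1: λ₁ = 4π²/0.912² ≈ 47.465
  n=2: λ₂ = 16π²/0.912² ≈ 189.859 (4× faster decay)
  n=3: λ₃ = 36π²/0.912² ≈ 427.182 (9× faster decay)
As t → ∞, higher modes decay exponentially faster. The n=1 mode dominates: T ~ c₁ sin(πx/0.912) e^{-λ₁t}.
Decay rate: λ₁ = 4π²/0.912² ≈ 47.465.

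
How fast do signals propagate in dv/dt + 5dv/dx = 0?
Speed = 5. Information travels along x - 5t = const (rightward).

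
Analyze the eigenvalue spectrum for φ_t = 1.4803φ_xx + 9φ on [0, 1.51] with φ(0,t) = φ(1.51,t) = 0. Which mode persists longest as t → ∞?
Eigenvalues: λₙ = 1.4803n²π²/1.51² - 9.
First three modes:
  n=1: λ₁ = 1.4803π²/1.51² - 9 ≈ -2.592
  n=2: λ₂ = 5.9212π²/1.51² - 9 ≈ 16.63
  n=3: λ₃ = 13.3227π²/1.51² - 9 ≈ 48.668
Since 1.4803π²/1.51² ≈ 6.408 < 9, λ₁ < 0.
The n=1 mode grows fastest (−λₙ is largest for n=1) → dominates.
Asymptotic: φ ~ c₁ sin(πx/1.51) e^{2.592t} (exponential growth at rate −λ₁ ≈ 2.592).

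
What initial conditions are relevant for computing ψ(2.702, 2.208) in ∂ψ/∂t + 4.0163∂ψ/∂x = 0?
A single point: x = -6.1659904. The characteristic through (2.702, 2.208) is x - 4.0163t = const, so x = 2.702 - 4.0163·2.208 = -6.1659904.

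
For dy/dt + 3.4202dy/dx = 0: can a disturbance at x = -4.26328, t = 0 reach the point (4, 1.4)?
No. Only data at x = -0.78828 affects (4, 1.4). Advection has one-way propagation along characteristics.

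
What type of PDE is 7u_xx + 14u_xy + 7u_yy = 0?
With A = 7, B = 14, C = 7, the discriminant is 0. This is a parabolic PDE.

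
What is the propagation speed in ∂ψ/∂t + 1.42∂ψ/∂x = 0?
Speed = 1.42. Information travels along x - 1.42t = const (rightward).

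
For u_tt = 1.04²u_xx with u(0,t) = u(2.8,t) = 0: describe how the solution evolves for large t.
u oscillates (no decay). Energy is conserved; the solution oscillates indefinitely as standing waves.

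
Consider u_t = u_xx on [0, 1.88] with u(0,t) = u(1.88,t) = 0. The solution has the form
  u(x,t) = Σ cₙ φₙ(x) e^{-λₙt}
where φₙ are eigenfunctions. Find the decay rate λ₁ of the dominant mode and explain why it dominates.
Eigenvalues: λₙ = n²π²/1.88².
First three modes:
  n=1: λ₁ = π²/1.88² ≈ 2.792
  n=2: λ₂ = 4π²/1.88² ≈ 11.17 (4× faster decay)
  n=3: λ₃ = 9π²/1.88² ≈ 25.132 (9× faster decay)
As t → ∞, higher modes decay exponentially faster. The n=1 mode dominates: u ~ c₁ sin(πx/1.88) e^{-λ₁t}.
Decay rate: λ₁ = π²/1.88² ≈ 2.792.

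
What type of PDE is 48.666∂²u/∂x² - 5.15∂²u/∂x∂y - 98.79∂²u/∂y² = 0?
With A = 48.666, B = -5.15, C = -98.79, the discriminant is 19257.37906. This is a hyperbolic PDE.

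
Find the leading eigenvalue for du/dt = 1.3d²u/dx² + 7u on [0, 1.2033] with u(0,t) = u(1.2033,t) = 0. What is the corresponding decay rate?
Eigenvalues: λₙ = 1.3n²π²/1.2033² - 7.
First three modes:
  n=1: λ₁ = 1.3π²/1.2033² - 7 ≈ 1.861
  n=2: λ₂ = 5.2π²/1.2033² - 7 ≈ 28.445
  n=3: λ₃ = 11.7π²/1.2033² - 7 ≈ 72.751
Since 1.3π²/1.2033² ≈ 8.861 > 7, all λₙ > 0.
The n=1 mode decays slowest → dominates as t → ∞.
Asymptotic: u ~ c₁ sin(πx/1.2033) e^{-λ₁t} with decay rate λ₁ ≈ 1.861.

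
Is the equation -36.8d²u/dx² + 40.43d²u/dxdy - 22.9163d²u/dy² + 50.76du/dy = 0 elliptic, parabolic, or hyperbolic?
Computing B² - 4AC with A = -36.8, B = 40.43, C = -22.9163: discriminant = -1738.69446 (negative). Answer: elliptic.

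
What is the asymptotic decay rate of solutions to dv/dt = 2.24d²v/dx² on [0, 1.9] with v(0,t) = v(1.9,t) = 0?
Eigenvalues: λₙ = 2.24n²π²/1.9².
First three modes:
  n=1: λ₁ = 2.24π²/1.9² ≈ 6.124
  n=2: λ₂ = 8.96π²/1.9² ≈ 24.496 (4× faster decay)
  n=3: λ₃ = 20.16π²/1.9² ≈ 55.117 (9× faster decay)
As t → ∞, higher modes decay exponentially faster. The n=1 mode dominates: v ~ c₁ sin(πx/1.9) e^{-λ₁t}.
Decay rate: λ₁ = 2.24π²/1.9² ≈ 6.124.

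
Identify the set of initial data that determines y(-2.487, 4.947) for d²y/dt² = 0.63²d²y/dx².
Domain of dependence: [-5.60361, 0.62961]. Signals travel at speed 0.63, so data within |x - -2.487| ≤ 0.63·4.947 = 3.11661 can reach the point.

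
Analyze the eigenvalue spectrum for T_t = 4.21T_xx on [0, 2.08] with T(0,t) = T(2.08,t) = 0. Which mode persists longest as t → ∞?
Eigenvalues: λₙ = 4.21n²π²/2.08².
First three modes:
  n=1: λ₁ = 4.21π²/2.08² ≈ 9.604
  n=2: λ₂ = 16.84π²/2.08² ≈ 38.416 (4× faster decay)
  n=3: λ₃ = 37.89π²/2.08² ≈ 86.437 (9× faster decay)
As t → ∞, higher modes decay exponentially faster. The n=1 mode dominates: T ~ c₁ sin(πx/2.08) e^{-λ₁t}.
Decay rate: λ₁ = 4.21π²/2.08² ≈ 9.604.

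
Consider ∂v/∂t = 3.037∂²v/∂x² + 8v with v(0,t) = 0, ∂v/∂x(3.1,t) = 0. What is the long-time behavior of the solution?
As t → ∞, v grows unboundedly. Reaction dominates diffusion (r=8 > κπ²/(4L²)≈0.78); solution grows exponentially.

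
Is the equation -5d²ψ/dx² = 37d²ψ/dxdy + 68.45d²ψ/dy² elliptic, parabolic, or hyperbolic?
Rewriting in standard form: -5d²ψ/dx² - 37d²ψ/dxdy - 68.45d²ψ/dy² = 0. Computing B² - 4AC with A = -5, B = -37, C = -68.45: discriminant = 0 (zero). Answer: parabolic.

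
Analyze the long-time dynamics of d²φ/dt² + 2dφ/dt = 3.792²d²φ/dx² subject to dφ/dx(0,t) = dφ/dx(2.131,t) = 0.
Long-time behavior: φ → constant (steady state). Damping (γ=2) dissipates the nonconstant modes; with Neumann BCs the spatial average obeys M''+γM'=0 and tends to a finite limit.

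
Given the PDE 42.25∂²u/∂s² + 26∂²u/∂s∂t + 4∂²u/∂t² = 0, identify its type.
The second-order coefficients are A = 42.25, B = 26, C = 4. Since B² - 4AC = 0 = 0, this is a parabolic PDE.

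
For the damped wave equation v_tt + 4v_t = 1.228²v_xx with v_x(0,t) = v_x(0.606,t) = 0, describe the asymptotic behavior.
v → constant (steady state). Damping (γ=4) dissipates the nonconstant modes; with Neumann BCs the spatial average obeys M''+γM'=0 and tends to a finite limit.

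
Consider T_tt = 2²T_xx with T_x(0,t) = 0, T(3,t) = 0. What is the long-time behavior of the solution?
As t → ∞, T oscillates (no decay). Energy is conserved; the solution oscillates indefinitely as standing waves.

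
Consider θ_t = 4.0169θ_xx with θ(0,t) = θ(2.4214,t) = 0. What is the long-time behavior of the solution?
As t → ∞, θ → 0. Heat diffuses out through both boundaries.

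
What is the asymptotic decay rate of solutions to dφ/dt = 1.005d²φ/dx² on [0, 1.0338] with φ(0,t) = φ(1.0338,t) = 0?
Eigenvalues: λₙ = 1.005n²π²/1.0338².
First three modes:
  n=1: λ₁ = 1.005π²/1.0338² ≈ 9.281
  n=2: λ₂ = 4.02π²/1.0338² ≈ 37.124 (4× faster decay)
  n=3: λ₃ = 9.045π²/1.0338² ≈ 83.529 (9× faster decay)
As t → ∞, higher modes decay exponentially faster. The n=1 mode dominates: φ ~ c₁ sin(πx/1.0338) e^{-λ₁t}.
Decay rate: λ₁ = 1.005π²/1.0338² ≈ 9.281.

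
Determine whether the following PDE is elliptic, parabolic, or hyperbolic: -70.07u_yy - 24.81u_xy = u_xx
Rewriting in standard form: -u_xx - 24.81u_xy - 70.07u_yy = 0. Coefficients: A = -1, B = -24.81, C = -70.07. B² - 4AC = 335.2561, which is positive, so the equation is hyperbolic.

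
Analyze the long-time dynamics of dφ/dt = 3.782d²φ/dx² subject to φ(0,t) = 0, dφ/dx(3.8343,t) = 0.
Long-time behavior: φ → 0. Heat escapes through the Dirichlet boundary.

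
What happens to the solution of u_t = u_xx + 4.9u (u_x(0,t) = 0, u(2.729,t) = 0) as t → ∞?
u grows unboundedly. Reaction dominates diffusion (r=4.9 > κπ²/(4L²)≈0.33); solution grows exponentially.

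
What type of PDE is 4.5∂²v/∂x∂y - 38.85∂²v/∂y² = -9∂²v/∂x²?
Rewriting in standard form: 9∂²v/∂x² + 4.5∂²v/∂x∂y - 38.85∂²v/∂y² = 0. With A = 9, B = 4.5, C = -38.85, the discriminant is 1418.85. This is a hyperbolic PDE.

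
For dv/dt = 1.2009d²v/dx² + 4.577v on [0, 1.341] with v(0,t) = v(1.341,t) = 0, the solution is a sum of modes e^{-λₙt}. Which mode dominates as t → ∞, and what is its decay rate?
Eigenvalues: λₙ = 1.2009n²π²/1.341² - 4.577.
First three modes:
  n=1: λ₁ = 1.2009π²/1.341² - 4.577 ≈ 2.014
  n=2: λ₂ = 4.8036π²/1.341² - 4.577 ≈ 21.787
  n=3: λ₃ = 10.8081π²/1.341² - 4.577 ≈ 54.742
Since 1.2009π²/1.341² ≈ 6.591 > 4.577, all λₙ > 0.
The n=1 mode decays slowest → dominates as t → ∞.
Asymptotic: v ~ c₁ sin(πx/1.341) e^{-λ₁t} with decay rate λ₁ ≈ 2.014.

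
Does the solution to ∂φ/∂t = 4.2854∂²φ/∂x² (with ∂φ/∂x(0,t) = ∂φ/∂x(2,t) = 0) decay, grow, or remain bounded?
φ → constant (steady state). Heat is conserved (no flux at boundaries); solution approaches the spatial average.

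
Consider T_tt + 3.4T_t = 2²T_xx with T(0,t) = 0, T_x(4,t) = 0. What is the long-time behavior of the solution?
As t → ∞, T → 0. Damping (γ=3.4) dissipates energy; oscillations decay exponentially.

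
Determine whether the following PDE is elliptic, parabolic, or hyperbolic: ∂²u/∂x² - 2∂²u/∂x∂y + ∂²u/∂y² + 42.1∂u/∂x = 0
Coefficients: A = 1, B = -2, C = 1. B² - 4AC = 0, which is zero, so the equation is parabolic.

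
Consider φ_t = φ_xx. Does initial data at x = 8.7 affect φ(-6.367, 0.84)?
Yes, for any finite x. The heat equation has infinite propagation speed, so all initial data affects all points at any t > 0.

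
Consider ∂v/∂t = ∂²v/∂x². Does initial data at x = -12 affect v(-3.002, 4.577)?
Yes, for any finite x. The heat equation has infinite propagation speed, so all initial data affects all points at any t > 0.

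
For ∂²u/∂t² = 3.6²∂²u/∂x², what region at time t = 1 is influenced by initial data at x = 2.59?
Domain of influence: [-1.01, 6.19]. Data at x = 2.59 spreads outward at speed 3.6.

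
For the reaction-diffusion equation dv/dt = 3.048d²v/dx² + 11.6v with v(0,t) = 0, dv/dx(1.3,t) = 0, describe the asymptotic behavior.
v grows unboundedly. Reaction dominates diffusion (r=11.6 > κπ²/(4L²)≈4.45); solution grows exponentially.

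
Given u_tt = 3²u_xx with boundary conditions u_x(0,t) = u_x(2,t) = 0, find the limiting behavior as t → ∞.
u oscillates about a mean that drifts linearly in t (generically unbounded; no decay). There is no damping, so the nonconstant modes persist as standing waves (energy conserved, no decay). But with Neumann conditions at both ends the constant mode has eigenvalue 0: the spatial mean M(t) of u satisfies M'' = 0, so M(t) = M(0) + M'(0)·t. Unless the initial velocity has zero mean (∫u_t(x,0)dx = 0), the solution grows linearly in t (unbounded, though not exponentially); if it does have zero mean, the solution stays bounded and simply oscillates.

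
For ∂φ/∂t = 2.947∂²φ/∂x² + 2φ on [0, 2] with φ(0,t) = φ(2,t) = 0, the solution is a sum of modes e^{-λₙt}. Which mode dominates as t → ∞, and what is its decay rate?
Eigenvalues: λₙ = 2.947n²π²/2² - 2.
First three modes:
  n=1: λ₁ = 2.947π²/2² - 2 ≈ 5.271
  n=2: λ₂ = 11.788π²/2² - 2 ≈ 27.086
  n=3: λ₃ = 26.523π²/2² - 2 ≈ 63.443
Since 2.947π²/2² ≈ 7.271 > 2, all λₙ > 0.
The n=1 mode decays slowest → dominates as t → ∞.
Asymptotic: φ ~ c₁ sin(πx/2) e^{-λ₁t} with decay rate λ₁ ≈ 5.271.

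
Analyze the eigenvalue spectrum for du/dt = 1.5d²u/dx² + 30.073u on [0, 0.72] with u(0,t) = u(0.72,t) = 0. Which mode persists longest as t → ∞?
Eigenvalues: λₙ = 1.5n²π²/0.72² - 30.073.
First three modes:
  n=1: λ₁ = 1.5π²/0.72² - 30.073 ≈ -1.515
  n=2: λ₂ = 6π²/0.72² - 30.073 ≈ 84.159
  n=3: λ₃ = 13.5π²/0.72² - 30.073 ≈ 226.948
Since 1.5π²/0.72² ≈ 28.558 < 30.073, λ₁ < 0.
The n=1 mode grows fastest (−λₙ is largest for n=1) → dominates.
Asymptotic: u ~ c₁ sin(πx/0.72) e^{1.515t} (exponential growth at rate −λ₁ ≈ 1.515).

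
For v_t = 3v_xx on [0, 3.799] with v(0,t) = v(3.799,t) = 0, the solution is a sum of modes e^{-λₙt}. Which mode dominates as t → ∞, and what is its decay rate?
Eigenvalues: λₙ = 3n²π²/3.799².
First three modes:
  n=1: λ₁ = 3π²/3.799² ≈ 2.052
  n=2: λ₂ = 12π²/3.799² ≈ 8.206 (4× faster decay)
  n=3: λ₃ = 27π²/3.799² ≈ 18.464 (9× faster decay)
As t → ∞, higher modes decay exponentially faster. The n=1 mode dominates: v ~ c₁ sin(πx/3.799) e^{-λ₁t}.
Decay rate: λ₁ = 3π²/3.799² ≈ 2.052.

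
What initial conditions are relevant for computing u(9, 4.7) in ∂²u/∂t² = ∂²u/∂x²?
Domain of dependence: [4.3, 13.7]. Signals travel at speed 1, so data within |x - 9| ≤ 1·4.7 = 4.7 can reach the point.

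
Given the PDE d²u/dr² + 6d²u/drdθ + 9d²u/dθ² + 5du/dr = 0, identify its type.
The second-order coefficients are A = 1, B = 6, C = 9. Since B² - 4AC = 0 = 0, this is a parabolic PDE.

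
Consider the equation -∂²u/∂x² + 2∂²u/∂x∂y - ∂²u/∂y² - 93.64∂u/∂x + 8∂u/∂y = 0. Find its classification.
Parabolic. (A = -1, B = 2, C = -1 gives B² - 4AC = 0.)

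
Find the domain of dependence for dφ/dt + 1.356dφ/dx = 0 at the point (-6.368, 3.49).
A single point: x = -11.10044. The characteristic through (-6.368, 3.49) is x - 1.356t = const, so x = -6.368 - 1.356·3.49 = -11.10044.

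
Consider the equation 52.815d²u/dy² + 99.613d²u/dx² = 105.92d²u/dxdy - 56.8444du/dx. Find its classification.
Rewriting in standard form: 99.613d²u/dx² - 105.92d²u/dxdy + 52.815d²u/dy² + 56.8444du/dx = 0. Elliptic. (A = 99.613, B = -105.92, C = 52.815 gives B² - 4AC = -9825.19598.)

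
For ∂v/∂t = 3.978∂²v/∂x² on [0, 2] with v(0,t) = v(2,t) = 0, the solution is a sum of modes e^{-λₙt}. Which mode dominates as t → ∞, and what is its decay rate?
Eigenvalues: λₙ = 3.978n²π²/2².
First three modes:
  n=1: λ₁ = 3.978π²/2² ≈ 9.815
  n=2: λ₂ = 15.912π²/2² ≈ 39.261 (4× faster decay)
  n=3: λ₃ = 35.802π²/2² ≈ 88.338 (9× faster decay)
As t → ∞, higher modes decay exponentially faster. The n=1 mode dominates: v ~ c₁ sin(πx/2) e^{-λ₁t}.
Decay rate: λ₁ = 3.978π²/2² ≈ 9.815.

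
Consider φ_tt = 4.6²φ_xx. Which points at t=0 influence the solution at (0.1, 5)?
Domain of dependence: [-22.9, 23.1]. Signals travel at speed 4.6, so data within |x - 0.1| ≤ 4.6·5 = 23 can reach the point.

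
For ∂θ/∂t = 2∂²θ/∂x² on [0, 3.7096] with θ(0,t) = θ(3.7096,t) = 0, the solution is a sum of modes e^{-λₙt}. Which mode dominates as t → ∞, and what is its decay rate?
Eigenvalues: λₙ = 2n²π²/3.7096².
First three modes:
  n=1: λ₁ = 2π²/3.7096² ≈ 1.434
  n=2: λ₂ = 8π²/3.7096² ≈ 5.738 (4× faster decay)
  n=3: λ₃ = 18π²/3.7096² ≈ 12.91 (9× faster decay)
As t → ∞, higher modes decay exponentially faster. The n=1 mode dominates: θ ~ c₁ sin(πx/3.7096) e^{-λ₁t}.
Decay rate: λ₁ = 2π²/3.7096² ≈ 1.434.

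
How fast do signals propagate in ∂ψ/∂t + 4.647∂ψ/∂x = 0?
Speed = 4.647. Information travels along x - 4.647t = const (rightward).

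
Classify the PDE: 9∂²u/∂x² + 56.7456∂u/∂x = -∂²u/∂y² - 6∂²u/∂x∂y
Rewriting in standard form: 9∂²u/∂x² + 6∂²u/∂x∂y + ∂²u/∂y² + 56.7456∂u/∂x = 0. A = 9, B = 6, C = 1. Discriminant B² - 4AC = 0. Since 0 = 0, parabolic.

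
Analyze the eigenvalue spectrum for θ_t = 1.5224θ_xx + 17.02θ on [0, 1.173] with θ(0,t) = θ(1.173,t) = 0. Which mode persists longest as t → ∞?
Eigenvalues: λₙ = 1.5224n²π²/1.173² - 17.02.
First three modes:
  n=1: λ₁ = 1.5224π²/1.173² - 17.02 ≈ -6.1
  n=2: λ₂ = 6.0896π²/1.173² - 17.02 ≈ 26.661
  n=3: λ₃ = 13.7016π²/1.173² - 17.02 ≈ 81.262
Since 1.5224π²/1.173² ≈ 10.92 < 17.02, λ₁ < 0.
The n=1 mode grows fastest (−λₙ is largest for n=1) → dominates.
Asymptotic: θ ~ c₁ sin(πx/1.173) e^{6.1t} (exponential growth at rate −λ₁ ≈ 6.1).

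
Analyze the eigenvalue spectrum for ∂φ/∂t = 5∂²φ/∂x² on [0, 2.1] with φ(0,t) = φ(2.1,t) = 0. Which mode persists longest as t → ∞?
Eigenvalues: λₙ = 5n²π²/2.1².
First three modes:
  n=1: λ₁ = 5π²/2.1² ≈ 11.19
  n=2: λ₂ = 20π²/2.1² ≈ 44.76 (4× faster decay)
  n=3: λ₃ = 45π²/2.1² ≈ 100.71 (9× faster decay)
As t → ∞, higher modes decay exponentially faster. The n=1 mode dominates: φ ~ c₁ sin(πx/2.1) e^{-λ₁t}.
Decay rate: λ₁ = 5π²/2.1² ≈ 11.19.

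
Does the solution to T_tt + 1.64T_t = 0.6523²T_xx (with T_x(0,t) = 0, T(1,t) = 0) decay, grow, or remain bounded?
T → 0. Damping (γ=1.64) dissipates energy; oscillations decay exponentially.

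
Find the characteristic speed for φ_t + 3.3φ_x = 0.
Speed = 3.3. Information travels along x - 3.3t = const (rightward).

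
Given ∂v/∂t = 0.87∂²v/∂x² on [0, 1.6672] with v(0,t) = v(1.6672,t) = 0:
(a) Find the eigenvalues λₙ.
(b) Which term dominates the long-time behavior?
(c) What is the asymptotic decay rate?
Eigenvalues: λₙ = 0.87n²π²/1.6672².
First three modes:
  n=1: λ₁ = 0.87π²/1.6672² ≈ 3.089
  n=2: λ₂ = 3.48π²/1.6672² ≈ 12.357 (4× faster decay)
  n=3: λ₃ = 7.83π²/1.6672² ≈ 27.803 (9× faster decay)
As t → ∞, higher modes decay exponentially faster. The n=1 mode dominates: v ~ c₁ sin(πx/1.6672) e^{-λ₁t}.
Decay rate: λ₁ = 0.87π²/1.6672² ≈ 3.089.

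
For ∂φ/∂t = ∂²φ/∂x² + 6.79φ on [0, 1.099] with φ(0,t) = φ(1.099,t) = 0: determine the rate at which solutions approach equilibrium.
Eigenvalues: λₙ = n²π²/1.099² - 6.79.
First three modes:
  n=1: λ₁ = π²/1.099² - 6.79 ≈ 1.382
  n=2: λ₂ = 4π²/1.099² - 6.79 ≈ 25.896
  n=3: λ₃ = 9π²/1.099² - 6.79 ≈ 66.754
Since π²/1.099² ≈ 8.172 > 6.79, all λₙ > 0.
The n=1 mode decays slowest → dominates as t → ∞.
Asymptotic: φ ~ c₁ sin(πx/1.099) e^{-λ₁t} with decay rate λ₁ ≈ 1.382.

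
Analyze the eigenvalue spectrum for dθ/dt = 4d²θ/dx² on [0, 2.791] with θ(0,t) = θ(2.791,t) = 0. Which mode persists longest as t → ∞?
Eigenvalues: λₙ = 4n²π²/2.791².
First three modes:
  n=1: λ₁ = 4π²/2.791² ≈ 5.068
  n=2: λ₂ = 16π²/2.791² ≈ 20.272 (4× faster decay)
  n=3: λ₃ = 36π²/2.791² ≈ 45.612 (9× faster decay)
As t → ∞, higher modes decay exponentially faster. The n=1 mode dominates: θ ~ c₁ sin(πx/2.791) e^{-λ₁t}.
Decay rate: λ₁ = 4π²/2.791² ≈ 5.068.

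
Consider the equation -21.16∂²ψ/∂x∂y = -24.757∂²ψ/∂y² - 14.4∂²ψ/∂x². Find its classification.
Rewriting in standard form: 14.4∂²ψ/∂x² - 21.16∂²ψ/∂x∂y + 24.757∂²ψ/∂y² = 0. Elliptic. (A = 14.4, B = -21.16, C = 24.757 gives B² - 4AC = -978.2576.)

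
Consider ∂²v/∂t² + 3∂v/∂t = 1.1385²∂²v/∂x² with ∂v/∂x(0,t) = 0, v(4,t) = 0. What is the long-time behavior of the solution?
As t → ∞, v → 0. Damping (γ=3) dissipates energy; oscillations decay exponentially.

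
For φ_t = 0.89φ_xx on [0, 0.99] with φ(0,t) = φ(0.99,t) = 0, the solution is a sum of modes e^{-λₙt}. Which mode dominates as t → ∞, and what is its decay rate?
Eigenvalues: λₙ = 0.89n²π²/0.99².
First three modes:
  n=1: λ₁ = 0.89π²/0.99² ≈ 8.962
  n=2: λ₂ = 3.56π²/0.99² ≈ 35.849 (4× faster decay)
  n=3: λ₃ = 8.01π²/0.99² ≈ 80.661 (9× faster decay)
As t → ∞, higher modes decay exponentially faster. The n=1 mode dominates: φ ~ c₁ sin(πx/0.99) e^{-λ₁t}.
Decay rate: λ₁ = 0.89π²/0.99² ≈ 8.962.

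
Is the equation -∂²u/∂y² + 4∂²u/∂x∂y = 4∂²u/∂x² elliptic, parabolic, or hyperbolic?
Rewriting in standard form: -4∂²u/∂x² + 4∂²u/∂x∂y - ∂²u/∂y² = 0. Computing B² - 4AC with A = -4, B = 4, C = -1: discriminant = 0 (zero). Answer: parabolic.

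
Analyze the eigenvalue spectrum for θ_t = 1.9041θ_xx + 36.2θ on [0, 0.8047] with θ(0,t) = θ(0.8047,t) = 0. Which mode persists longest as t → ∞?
Eigenvalues: λₙ = 1.9041n²π²/0.8047² - 36.2.
First three modes:
  n=1: λ₁ = 1.9041π²/0.8047² - 36.2 ≈ -7.178
  n=2: λ₂ = 7.6164π²/0.8047² - 36.2 ≈ 79.886
  n=3: λ₃ = 17.1369π²/0.8047² - 36.2 ≈ 224.994
Since 1.9041π²/0.8047² ≈ 29.022 < 36.2, λ₁ < 0.
The n=1 mode grows fastest (−λₙ is largest for n=1) → dominates.
Asymptotic: θ ~ c₁ sin(πx/0.8047) e^{7.178t} (exponential growth at rate −λ₁ ≈ 7.178).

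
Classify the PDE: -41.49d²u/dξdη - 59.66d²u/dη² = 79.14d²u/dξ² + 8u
Rewriting in standard form: -79.14d²u/dξ² - 41.49d²u/dξdη - 59.66d²u/dη² - 8u = 0. A = -79.14, B = -41.49, C = -59.66. Discriminant B² - 4AC = -17164.5495. Since -17164.5495 < 0, elliptic.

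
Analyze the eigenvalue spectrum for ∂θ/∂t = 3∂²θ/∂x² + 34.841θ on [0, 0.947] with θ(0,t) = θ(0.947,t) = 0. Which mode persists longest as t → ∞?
Eigenvalues: λₙ = 3n²π²/0.947² - 34.841.
First three modes:
  n=1: λ₁ = 3π²/0.947² - 34.841 ≈ -1.825
  n=2: λ₂ = 12π²/0.947² - 34.841 ≈ 97.222
  n=3: λ₃ = 27π²/0.947² - 34.841 ≈ 262.301
Since 3π²/0.947² ≈ 33.016 < 34.841, λ₁ < 0.
The n=1 mode grows fastest (−λₙ is largest for n=1) → dominates.
Asymptotic: θ ~ c₁ sin(πx/0.947) e^{1.825t} (exponential growth at rate −λ₁ ≈ 1.825).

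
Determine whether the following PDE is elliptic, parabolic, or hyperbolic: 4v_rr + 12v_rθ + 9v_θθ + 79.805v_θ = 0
Coefficients: A = 4, B = 12, C = 9. B² - 4AC = 0, which is zero, so the equation is parabolic.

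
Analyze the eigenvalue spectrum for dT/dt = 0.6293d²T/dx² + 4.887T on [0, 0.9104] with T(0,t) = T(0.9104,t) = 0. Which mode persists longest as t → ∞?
Eigenvalues: λₙ = 0.6293n²π²/0.9104² - 4.887.
First three modes:
  n=1: λ₁ = 0.6293π²/0.9104² - 4.887 ≈ 2.607
  n=2: λ₂ = 2.5172π²/0.9104² - 4.887 ≈ 25.088
  n=3: λ₃ = 5.6637π²/0.9104² - 4.887 ≈ 62.556
Since 0.6293π²/0.9104² ≈ 7.494 > 4.887, all λₙ > 0.
The n=1 mode decays slowest → dominates as t → ∞.
Asymptotic: T ~ c₁ sin(πx/0.9104) e^{-λ₁t} with decay rate λ₁ ≈ 2.607.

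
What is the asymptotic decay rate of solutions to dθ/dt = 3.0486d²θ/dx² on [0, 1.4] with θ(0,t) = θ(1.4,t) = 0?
Eigenvalues: λₙ = 3.0486n²π²/1.4².
First three modes:
  n=1: λ₁ = 3.0486π²/1.4² ≈ 15.351
  n=2: λ₂ = 12.1944π²/1.4² ≈ 61.405 (4× faster decay)
  n=3: λ₃ = 27.4374π²/1.4² ≈ 138.161 (9× faster decay)
As t → ∞, higher modes decay exponentially faster. The n=1 mode dominates: θ ~ c₁ sin(πx/1.4) e^{-λ₁t}.
Decay rate: λ₁ = 3.0486π²/1.4² ≈ 15.351.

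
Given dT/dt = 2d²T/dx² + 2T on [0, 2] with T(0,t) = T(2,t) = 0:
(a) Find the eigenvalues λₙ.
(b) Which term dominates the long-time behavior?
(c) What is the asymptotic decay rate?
Eigenvalues: λₙ = 2n²π²/2² - 2.
First three modes:
  n=1: λ₁ = 2π²/2² - 2 ≈ 2.935
  n=2: λ₂ = 8π²/2² - 2 ≈ 17.739
  n=3: λ₃ = 18π²/2² - 2 ≈ 42.413
Since 2π²/2² ≈ 4.935 > 2, all λₙ > 0.
The n=1 mode decays slowest → dominates as t → ∞.
Asymptotic: T ~ c₁ sin(πx/2) e^{-λ₁t} with decay rate λ₁ ≈ 2.935.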